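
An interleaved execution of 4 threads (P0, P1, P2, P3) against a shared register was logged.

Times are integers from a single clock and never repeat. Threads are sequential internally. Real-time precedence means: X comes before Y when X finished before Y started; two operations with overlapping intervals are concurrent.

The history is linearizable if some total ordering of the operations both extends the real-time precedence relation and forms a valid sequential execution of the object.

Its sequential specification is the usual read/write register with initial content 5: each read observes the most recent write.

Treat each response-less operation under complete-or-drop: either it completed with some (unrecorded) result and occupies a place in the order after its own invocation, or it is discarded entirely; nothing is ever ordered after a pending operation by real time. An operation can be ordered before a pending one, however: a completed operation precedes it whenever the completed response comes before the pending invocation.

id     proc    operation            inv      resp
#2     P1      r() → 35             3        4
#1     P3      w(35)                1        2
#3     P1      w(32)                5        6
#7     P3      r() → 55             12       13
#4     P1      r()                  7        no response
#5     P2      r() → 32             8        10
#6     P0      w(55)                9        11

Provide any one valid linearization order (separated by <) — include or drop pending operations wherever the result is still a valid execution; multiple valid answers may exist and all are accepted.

step 1: #1 w(35) — value 35
step 2: #2 r() → 35 — value 35
step 3: #3 w(32) — value 32
step 4: #4 r() (pending, included) — value 32
step 5: #5 r() → 32 — value 32
step 6: #6 w(55) — value 55
step 7: #7 r() → 55 — value 55

#1 < #2 < #3 < #4 < #5 < #6 < #7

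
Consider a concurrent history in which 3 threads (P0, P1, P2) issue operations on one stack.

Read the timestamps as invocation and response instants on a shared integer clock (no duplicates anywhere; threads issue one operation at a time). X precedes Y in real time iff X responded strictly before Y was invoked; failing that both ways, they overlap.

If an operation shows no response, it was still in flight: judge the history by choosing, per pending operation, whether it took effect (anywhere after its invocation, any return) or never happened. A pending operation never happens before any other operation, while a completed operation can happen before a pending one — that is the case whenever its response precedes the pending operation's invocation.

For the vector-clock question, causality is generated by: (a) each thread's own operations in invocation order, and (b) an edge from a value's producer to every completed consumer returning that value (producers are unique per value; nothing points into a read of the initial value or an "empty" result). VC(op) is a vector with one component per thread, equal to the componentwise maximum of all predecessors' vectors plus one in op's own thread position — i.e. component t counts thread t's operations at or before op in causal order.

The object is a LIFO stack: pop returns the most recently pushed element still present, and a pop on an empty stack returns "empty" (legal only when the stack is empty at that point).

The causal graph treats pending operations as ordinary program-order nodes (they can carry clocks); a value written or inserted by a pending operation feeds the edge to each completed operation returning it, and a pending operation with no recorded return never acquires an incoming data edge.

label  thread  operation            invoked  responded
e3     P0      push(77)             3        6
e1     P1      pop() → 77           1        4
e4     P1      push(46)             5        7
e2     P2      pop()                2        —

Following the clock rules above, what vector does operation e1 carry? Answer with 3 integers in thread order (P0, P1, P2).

(1, 1, 0)

e2, invoked 2, has no incoming edges; only P2's bump applies → (0, 0, 1)
e3, invoked 3, has no incoming edges; only P0's bump applies → (1, 0, 0)
e1 (invocation 1): componentwise max over VC(e3)=(1, 0, 0), +1 at P1, giving (1, 1, 0)
e4 (invocation 5): componentwise max over VC(e1)=(1, 1, 0), +1 at P1, giving (1, 2, 0)
target: VC(e1) = (1, 1, 0)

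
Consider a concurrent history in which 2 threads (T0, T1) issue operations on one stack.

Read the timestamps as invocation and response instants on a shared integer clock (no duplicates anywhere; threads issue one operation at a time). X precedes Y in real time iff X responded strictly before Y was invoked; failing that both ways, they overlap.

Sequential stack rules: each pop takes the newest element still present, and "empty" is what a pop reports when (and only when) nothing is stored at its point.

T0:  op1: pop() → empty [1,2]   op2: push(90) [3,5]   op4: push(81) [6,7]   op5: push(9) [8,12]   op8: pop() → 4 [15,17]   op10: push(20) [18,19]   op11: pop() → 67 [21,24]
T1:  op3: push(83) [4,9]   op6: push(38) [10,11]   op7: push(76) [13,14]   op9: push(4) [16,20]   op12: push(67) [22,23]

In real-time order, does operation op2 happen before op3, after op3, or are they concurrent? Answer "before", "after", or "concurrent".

concurrent

op2 spans [3,5], op3 spans [4,9]
the intervals overlap in both directions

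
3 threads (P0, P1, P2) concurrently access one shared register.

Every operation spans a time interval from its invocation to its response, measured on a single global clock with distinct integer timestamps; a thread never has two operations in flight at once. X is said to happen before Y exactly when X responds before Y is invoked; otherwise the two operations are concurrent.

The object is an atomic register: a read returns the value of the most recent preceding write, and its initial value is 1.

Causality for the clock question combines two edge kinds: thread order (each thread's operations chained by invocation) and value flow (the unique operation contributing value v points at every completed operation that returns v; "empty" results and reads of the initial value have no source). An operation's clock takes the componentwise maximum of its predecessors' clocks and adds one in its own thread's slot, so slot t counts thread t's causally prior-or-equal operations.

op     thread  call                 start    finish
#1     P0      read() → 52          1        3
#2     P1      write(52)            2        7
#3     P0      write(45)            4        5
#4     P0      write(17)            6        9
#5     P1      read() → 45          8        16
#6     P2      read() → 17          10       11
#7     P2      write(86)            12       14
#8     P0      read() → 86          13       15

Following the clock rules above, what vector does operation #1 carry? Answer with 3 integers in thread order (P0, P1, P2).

#2, invoked 2, has no incoming edges; only P1's bump applies → (0, 1, 0)
VC(#1, invoked at 1): max of VC(#2)=(0, 1, 0), then +1 on thread P0 → (1, 1, 0)
VC(#3, invoked at 4): max of VC(#1)=(1, 1, 0), then +1 on thread P0 → (2, 1, 0)
VC(#5, invoked at 8): max of VC(#2)=(0, 1, 0), VC(#3)=(2, 1, 0), then +1 on thread P1 → (2, 2, 0)
VC(#4, invoked at 6): max of VC(#3)=(2, 1, 0), then +1 on thread P0 → (3, 1, 0)
VC(#6, invoked at 10): max of VC(#4)=(3, 1, 0), then +1 on thread P2 → (3, 1, 1)
VC(#7, invoked at 12): max of VC(#6)=(3, 1, 1), then +1 on thread P2 → (3, 1, 2)
VC(#8, invoked at 13): max of VC(#4)=(3, 1, 0), VC(#7)=(3, 1, 2), then +1 on thread P0 → (4, 1, 2)
target: VC(#1) = (1, 1, 0)

(1, 1, 0)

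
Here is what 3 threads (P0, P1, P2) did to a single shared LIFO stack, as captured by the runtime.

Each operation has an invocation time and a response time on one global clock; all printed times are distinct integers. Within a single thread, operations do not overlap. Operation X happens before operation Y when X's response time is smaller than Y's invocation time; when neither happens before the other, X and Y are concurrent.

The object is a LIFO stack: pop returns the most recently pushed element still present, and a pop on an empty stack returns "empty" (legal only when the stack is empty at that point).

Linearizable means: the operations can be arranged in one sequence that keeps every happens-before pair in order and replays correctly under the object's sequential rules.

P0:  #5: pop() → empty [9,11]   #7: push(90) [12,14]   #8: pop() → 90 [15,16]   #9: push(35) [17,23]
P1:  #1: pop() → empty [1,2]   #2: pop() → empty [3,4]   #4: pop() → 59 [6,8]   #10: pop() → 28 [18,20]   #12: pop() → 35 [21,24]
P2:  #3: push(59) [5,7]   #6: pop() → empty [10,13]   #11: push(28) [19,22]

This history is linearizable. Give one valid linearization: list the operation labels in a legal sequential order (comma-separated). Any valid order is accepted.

after step 1 (#1 pop() → empty): stack <>
after step 2 (#2 pop() → empty): stack <>
after step 3 (#3 push(59)): stack <59>
after step 4 (#4 pop() → 59): stack <>
after step 5 (#5 pop() → empty): stack <>
after step 6 (#6 pop() → empty): stack <>
after step 7 (#7 push(90)): stack <90>
after step 8 (#8 pop() → 90): stack <>
after step 9 (#9 push(35)): stack <35>
after step 10 (#11 push(28)): stack <35,28>
after step 11 (#10 pop() → 28): stack <35>
after step 12 (#12 pop() → 35): stack <>

#1, #2, #3, #4, #5, #6, #7, #8, #9, #11, #10, #12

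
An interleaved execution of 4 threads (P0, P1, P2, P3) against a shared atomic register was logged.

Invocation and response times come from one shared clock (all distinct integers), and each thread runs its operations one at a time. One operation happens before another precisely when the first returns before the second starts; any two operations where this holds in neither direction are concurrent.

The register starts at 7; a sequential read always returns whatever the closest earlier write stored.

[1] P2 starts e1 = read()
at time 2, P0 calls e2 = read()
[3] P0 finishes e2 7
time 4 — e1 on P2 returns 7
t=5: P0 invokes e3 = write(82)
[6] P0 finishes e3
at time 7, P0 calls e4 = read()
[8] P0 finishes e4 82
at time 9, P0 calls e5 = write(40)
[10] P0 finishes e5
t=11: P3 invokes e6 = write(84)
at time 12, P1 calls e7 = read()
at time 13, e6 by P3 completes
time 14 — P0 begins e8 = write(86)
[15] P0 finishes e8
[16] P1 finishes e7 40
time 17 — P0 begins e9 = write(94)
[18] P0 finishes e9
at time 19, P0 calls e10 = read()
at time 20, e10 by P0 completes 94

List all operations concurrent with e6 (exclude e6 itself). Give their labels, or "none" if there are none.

e7

concurrent with e6 ([11,13]): every op whose interval crosses 11..13
e1 [1,4]: before
e2 [2,3]: before
e3 [5,6]: before
e4 [7,8]: before
e5 [9,10]: before
e7 [12,16]: concurrent
e8 [14,15]: after
e9 [17,18]: after
e10 [19,20]: after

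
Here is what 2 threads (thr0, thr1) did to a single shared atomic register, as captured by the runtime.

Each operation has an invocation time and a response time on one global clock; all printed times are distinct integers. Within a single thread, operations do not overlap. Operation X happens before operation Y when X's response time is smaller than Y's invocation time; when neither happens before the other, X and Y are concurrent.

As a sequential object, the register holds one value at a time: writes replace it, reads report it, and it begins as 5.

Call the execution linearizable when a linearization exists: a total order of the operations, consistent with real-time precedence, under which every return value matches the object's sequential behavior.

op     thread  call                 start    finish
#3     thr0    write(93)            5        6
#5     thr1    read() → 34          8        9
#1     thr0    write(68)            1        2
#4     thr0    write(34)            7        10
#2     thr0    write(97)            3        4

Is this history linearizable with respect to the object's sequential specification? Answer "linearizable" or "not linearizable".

witness order: #1, #2, #3, #4, #5
after step 1 (#1 write(68)): value 68
after step 2 (#2 write(97)): value 97
after step 3 (#3 write(93)): value 93
after step 4 (#4 write(34)): value 34
after step 5 (#5 read() → 34): value 34

linearizable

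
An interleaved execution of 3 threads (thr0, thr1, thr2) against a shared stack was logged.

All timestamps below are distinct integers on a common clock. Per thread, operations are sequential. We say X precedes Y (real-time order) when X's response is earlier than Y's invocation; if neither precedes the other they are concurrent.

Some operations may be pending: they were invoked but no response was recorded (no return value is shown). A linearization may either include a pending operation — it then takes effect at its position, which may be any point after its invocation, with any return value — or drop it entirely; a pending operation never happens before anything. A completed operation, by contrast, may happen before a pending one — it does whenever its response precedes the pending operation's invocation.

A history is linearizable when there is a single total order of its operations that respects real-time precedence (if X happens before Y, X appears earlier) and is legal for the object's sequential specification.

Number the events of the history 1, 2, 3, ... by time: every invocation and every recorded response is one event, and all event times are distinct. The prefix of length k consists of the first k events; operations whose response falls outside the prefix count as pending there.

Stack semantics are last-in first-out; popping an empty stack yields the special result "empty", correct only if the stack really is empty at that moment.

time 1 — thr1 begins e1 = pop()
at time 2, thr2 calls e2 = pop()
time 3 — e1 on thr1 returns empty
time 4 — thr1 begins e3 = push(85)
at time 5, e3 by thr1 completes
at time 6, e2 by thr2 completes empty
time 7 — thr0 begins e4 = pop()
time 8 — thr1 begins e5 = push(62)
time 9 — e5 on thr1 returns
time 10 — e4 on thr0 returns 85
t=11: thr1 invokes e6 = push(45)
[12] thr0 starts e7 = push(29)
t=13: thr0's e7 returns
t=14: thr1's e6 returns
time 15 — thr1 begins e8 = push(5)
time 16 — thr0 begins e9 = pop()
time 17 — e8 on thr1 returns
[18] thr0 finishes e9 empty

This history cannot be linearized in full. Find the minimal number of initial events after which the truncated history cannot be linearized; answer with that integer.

18

one valid order for events 1..17 is e1, e2, e3, e4, e5, e6, e7, e8:
after step 1 (e1 pop() → empty): stack <>
after step 2 (e2 pop() → empty): stack <>
after step 3 (e3 push(85)): stack <85>
after step 4 (e4 pop() → 85): stack <>
after step 5 (e5 push(62)): stack <62>
after step 6 (e6 push(45)): stack <62,45>
after step 7 (e7 push(29)): stack <62,45,29>
after step 8 (e8 push(5)): stack <62,45,29,5>
at event 18 (e9's time-18 response) nothing linearizes any more
sample order e1, e2, e3, e4, e5, e6, e7, e8, e9 stalls at step 9 — e9 pop() → empty has no legal effect
sample order e1, e2, e3, e4, e5, e6, e7, e9, e8 stalls at step 8 — e9 pop() → empty has no legal effect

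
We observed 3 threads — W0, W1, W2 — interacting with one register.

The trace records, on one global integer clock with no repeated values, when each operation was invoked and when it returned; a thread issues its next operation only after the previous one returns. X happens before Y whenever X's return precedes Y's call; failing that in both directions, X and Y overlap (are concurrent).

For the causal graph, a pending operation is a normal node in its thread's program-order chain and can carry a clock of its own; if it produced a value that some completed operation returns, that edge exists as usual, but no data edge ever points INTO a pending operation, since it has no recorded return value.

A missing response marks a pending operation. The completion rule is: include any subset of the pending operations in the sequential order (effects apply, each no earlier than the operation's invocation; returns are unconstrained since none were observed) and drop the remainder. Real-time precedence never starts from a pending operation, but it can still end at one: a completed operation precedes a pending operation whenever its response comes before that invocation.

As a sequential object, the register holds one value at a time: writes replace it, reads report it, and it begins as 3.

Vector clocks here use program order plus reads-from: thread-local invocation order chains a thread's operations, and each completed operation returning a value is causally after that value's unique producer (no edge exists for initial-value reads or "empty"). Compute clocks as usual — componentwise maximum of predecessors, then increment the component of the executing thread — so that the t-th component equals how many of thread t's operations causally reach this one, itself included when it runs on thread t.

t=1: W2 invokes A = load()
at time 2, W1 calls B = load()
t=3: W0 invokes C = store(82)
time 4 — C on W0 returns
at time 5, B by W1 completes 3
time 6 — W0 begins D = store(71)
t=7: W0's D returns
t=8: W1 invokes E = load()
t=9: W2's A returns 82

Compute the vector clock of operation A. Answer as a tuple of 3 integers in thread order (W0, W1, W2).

(1, 0, 1)

no predecessors for B (invoked 2): W1 increments from zero → (0, 1, 0)
no predecessors for C (invoked 3): W0 increments from zero → (1, 0, 0)
invoked at 8, E merges VC(B)=(0, 1, 0) and bumps W1's slot → (0, 2, 0)
invoked at 1, A merges VC(C)=(1, 0, 0) and bumps W2's slot → (1, 0, 1)
invoked at 6, D merges VC(C)=(1, 0, 0) and bumps W0's slot → (2, 0, 0)
target: VC(A) = (1, 0, 1)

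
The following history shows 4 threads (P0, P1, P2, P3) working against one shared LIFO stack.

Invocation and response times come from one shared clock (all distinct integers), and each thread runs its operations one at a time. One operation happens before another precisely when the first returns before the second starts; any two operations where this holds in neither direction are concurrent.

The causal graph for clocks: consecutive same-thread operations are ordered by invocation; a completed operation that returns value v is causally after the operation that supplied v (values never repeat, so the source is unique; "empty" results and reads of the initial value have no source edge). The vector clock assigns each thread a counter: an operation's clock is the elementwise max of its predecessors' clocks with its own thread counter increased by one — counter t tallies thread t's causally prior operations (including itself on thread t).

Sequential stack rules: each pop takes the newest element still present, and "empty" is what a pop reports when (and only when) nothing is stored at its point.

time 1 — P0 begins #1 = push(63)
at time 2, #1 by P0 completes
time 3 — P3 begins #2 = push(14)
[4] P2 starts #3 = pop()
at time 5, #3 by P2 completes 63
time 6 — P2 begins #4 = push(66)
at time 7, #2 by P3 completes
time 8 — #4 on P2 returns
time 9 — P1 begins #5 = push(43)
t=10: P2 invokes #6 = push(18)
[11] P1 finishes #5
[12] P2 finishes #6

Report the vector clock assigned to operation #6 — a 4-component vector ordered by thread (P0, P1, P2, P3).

root op #2, invoked 3: fresh clock plus P3's own tick → (0, 0, 0, 1)
root op #5, invoked 9: fresh clock plus P1's own tick → (0, 1, 0, 0)
root op #1, invoked 1: fresh clock plus P0's own tick → (1, 0, 0, 0)
merge at #3 (invoked 4): VC(#1)=(1, 0, 0, 0), own-thread bump on P2 → (1, 0, 1, 0)
merge at #4 (invoked 6): VC(#3)=(1, 0, 1, 0), own-thread bump on P2 → (1, 0, 2, 0)
merge at #6 (invoked 10): VC(#4)=(1, 0, 2, 0), own-thread bump on P2 → (1, 0, 3, 0)
target: VC(#6) = (1, 0, 3, 0)

(1, 0, 3, 0)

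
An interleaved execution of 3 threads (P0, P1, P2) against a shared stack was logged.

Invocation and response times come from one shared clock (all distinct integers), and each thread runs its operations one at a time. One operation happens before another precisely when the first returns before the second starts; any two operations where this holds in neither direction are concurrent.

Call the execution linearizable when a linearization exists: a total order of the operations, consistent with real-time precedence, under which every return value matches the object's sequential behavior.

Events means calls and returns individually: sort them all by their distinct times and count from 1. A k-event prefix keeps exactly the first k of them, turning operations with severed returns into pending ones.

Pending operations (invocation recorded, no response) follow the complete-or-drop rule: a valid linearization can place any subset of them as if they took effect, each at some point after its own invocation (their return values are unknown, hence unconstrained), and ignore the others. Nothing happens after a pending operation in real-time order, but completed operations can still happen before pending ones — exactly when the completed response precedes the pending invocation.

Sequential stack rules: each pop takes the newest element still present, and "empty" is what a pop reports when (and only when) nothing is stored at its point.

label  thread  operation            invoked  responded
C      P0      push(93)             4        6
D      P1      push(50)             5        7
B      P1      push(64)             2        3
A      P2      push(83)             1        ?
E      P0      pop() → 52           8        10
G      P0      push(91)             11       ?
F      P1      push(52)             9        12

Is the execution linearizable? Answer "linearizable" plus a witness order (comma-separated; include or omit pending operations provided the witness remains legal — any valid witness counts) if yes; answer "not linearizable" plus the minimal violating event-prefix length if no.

step 1: A push(83) (pending, included) — stack <83>
step 2: B push(64) — stack <83,64>
step 3: C push(93) — stack <83,64,93>
step 4: D push(50) — stack <83,64,93,50>
step 5: F push(52) — stack <83,64,93,50,52>
step 6: E pop() → 52 — stack <83,64,93,50>

linearizable — witness: A, B, C, D, F, E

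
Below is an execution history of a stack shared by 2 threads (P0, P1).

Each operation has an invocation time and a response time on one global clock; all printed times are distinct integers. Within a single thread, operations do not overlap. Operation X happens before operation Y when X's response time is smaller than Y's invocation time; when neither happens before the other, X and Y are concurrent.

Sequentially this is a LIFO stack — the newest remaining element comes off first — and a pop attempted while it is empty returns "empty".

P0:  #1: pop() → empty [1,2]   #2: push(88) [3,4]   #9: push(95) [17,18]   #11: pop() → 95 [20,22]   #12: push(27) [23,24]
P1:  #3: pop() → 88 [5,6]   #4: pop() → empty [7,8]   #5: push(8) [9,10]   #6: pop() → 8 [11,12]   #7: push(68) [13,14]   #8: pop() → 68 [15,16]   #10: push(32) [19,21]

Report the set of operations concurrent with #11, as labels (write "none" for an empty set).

#10

#11 runs from 20 to 22; window-overlapping ops are concurrent
#1 [1,2]: before
#2 [3,4]: before
#3 [5,6]: before
#4 [7,8]: before
#5 [9,10]: before
#6 [11,12]: before
#7 [13,14]: before
#8 [15,16]: before
#9 [17,18]: before
#10 [19,21]: concurrent
#12 [23,24]: after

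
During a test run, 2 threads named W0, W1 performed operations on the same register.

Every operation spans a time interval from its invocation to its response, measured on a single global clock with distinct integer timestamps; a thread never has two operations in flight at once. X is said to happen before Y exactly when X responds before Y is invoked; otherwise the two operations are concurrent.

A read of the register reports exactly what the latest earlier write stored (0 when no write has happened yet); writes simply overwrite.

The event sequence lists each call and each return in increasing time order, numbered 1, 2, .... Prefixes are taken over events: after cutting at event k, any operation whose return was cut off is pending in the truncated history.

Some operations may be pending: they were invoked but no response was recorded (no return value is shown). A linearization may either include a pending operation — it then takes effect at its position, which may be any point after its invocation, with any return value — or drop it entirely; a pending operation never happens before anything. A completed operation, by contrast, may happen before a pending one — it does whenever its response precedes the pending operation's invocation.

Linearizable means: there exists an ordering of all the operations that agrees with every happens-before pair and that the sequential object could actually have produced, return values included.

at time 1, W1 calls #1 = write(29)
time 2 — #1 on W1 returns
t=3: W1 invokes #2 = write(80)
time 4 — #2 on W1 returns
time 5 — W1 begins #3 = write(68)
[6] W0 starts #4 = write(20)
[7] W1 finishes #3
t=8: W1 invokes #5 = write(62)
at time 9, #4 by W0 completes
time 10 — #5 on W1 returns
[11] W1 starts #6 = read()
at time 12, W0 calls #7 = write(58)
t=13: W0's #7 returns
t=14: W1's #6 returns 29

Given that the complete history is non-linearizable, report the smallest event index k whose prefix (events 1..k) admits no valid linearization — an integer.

14

one valid order for events 1..13 is #1, #2, #3, #4, #5, #6, #7:
step 1: #1 write(29) — value 29
step 2: #2 write(80) — value 80
step 3: #3 write(68) — value 68
step 4: #4 write(20) — value 20
step 5: #5 write(62) — value 62
step 6: #6 read() (pending, included) — value 62
step 7: #7 write(58) — value 58
once event 14 joins (#6's response, time 14), exhaustive search finds no witness
e.g. #1, #2, #3, #4, #5, #6, #7: illegal at step 6, since #6 read() → 29 cannot apply there
e.g. #1, #2, #3, #4, #5, #7, #6: illegal at step 7, since #6 read() → 29 cannot apply there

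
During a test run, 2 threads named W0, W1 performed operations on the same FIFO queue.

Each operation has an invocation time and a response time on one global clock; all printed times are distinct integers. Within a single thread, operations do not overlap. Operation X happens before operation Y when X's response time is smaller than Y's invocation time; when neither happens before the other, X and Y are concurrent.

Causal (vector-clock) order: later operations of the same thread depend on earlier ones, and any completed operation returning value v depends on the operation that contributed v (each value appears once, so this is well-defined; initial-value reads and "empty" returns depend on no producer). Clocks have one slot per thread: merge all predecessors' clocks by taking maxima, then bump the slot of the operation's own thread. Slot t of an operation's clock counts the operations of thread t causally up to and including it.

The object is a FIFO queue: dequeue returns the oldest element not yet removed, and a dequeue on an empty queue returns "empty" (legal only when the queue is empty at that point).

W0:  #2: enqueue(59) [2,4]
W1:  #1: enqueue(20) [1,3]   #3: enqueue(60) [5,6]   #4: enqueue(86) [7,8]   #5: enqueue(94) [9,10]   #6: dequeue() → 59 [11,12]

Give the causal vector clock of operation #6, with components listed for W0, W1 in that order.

(1, 5)

invoked at 1, #1 has no predecessors; its own W1 bump gives (0, 1)
invoked at 2, #2 has no predecessors; its own W0 bump gives (1, 0)
invoked at 5, #3 merges VC(#1)=(0, 1) and bumps W1's slot → (0, 2)
invoked at 7, #4 merges VC(#3)=(0, 2) and bumps W1's slot → (0, 3)
invoked at 9, #5 merges VC(#4)=(0, 3) and bumps W1's slot → (0, 4)
invoked at 11, #6 merges VC(#2)=(1, 0), VC(#5)=(0, 4) and bumps W1's slot → (1, 5)
target: VC(#6) = (1, 5)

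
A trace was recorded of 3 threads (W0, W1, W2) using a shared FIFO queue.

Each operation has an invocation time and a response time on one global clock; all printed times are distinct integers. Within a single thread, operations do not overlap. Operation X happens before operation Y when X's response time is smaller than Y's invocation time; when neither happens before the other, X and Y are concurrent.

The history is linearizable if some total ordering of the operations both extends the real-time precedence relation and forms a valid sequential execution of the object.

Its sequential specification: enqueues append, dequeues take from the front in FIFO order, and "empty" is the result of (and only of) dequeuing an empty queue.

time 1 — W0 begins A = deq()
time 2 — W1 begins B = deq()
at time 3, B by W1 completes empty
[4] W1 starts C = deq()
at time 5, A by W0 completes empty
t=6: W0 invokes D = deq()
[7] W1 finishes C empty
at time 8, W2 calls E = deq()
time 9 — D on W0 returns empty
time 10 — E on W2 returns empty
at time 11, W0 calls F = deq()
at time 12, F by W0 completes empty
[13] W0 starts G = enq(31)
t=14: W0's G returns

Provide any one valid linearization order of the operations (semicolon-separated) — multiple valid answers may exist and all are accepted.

A; B; C; D; E; F; G

step 1: A deq() → empty — queue <>
step 2: B deq() → empty — queue <>
step 3: C deq() → empty — queue <>
step 4: D deq() → empty — queue <>
step 5: E deq() → empty — queue <>
step 6: F deq() → empty — queue <>
step 7: G enq(31) — queue <31>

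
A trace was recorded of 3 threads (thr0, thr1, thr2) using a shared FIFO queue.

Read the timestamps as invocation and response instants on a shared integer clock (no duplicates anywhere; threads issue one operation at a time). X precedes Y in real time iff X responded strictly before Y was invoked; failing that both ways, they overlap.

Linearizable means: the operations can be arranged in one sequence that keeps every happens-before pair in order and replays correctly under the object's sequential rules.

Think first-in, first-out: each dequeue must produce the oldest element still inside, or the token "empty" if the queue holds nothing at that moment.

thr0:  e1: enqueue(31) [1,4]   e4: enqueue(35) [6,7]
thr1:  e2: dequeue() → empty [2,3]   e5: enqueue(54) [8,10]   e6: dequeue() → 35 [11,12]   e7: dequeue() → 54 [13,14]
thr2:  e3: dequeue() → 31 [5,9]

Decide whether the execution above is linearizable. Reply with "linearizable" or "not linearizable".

linearizable

one valid linearization: e2, e1, e3, e4, e5, e6, e7
after step 1 (e2 dequeue() → empty): queue <>
after step 2 (e1 enqueue(31)): queue <31>
after step 3 (e3 dequeue() → 31): queue <>
after step 4 (e4 enqueue(35)): queue <35>
after step 5 (e5 enqueue(54)): queue <35,54>
after step 6 (e6 dequeue() → 35): queue <54>
after step 7 (e7 dequeue() → 54): queue <>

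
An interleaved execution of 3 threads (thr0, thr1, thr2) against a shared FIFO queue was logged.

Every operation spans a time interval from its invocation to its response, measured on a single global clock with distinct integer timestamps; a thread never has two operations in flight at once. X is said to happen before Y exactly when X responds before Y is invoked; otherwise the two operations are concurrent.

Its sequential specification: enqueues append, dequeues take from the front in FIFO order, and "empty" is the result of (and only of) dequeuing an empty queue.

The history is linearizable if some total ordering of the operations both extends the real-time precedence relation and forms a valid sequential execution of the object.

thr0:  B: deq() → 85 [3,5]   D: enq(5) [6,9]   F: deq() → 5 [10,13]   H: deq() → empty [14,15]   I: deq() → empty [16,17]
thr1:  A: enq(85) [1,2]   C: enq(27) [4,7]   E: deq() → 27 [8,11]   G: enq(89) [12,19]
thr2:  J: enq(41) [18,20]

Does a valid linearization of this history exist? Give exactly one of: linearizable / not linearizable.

witness order: A, B, C, D, E, F, H, I, G, J
1. A enq(85), leaving queue <85>
2. B deq() → 85, leaving queue <>
3. C enq(27), leaving queue <27>
4. D enq(5), leaving queue <27,5>
5. E deq() → 27, leaving queue <5>
6. F deq() → 5, leaving queue <>
7. H deq() → empty, leaving queue <>
8. I deq() → empty, leaving queue <>
9. G enq(89), leaving queue <89>
10. J enq(41), leaving queue <89,41>

linearizable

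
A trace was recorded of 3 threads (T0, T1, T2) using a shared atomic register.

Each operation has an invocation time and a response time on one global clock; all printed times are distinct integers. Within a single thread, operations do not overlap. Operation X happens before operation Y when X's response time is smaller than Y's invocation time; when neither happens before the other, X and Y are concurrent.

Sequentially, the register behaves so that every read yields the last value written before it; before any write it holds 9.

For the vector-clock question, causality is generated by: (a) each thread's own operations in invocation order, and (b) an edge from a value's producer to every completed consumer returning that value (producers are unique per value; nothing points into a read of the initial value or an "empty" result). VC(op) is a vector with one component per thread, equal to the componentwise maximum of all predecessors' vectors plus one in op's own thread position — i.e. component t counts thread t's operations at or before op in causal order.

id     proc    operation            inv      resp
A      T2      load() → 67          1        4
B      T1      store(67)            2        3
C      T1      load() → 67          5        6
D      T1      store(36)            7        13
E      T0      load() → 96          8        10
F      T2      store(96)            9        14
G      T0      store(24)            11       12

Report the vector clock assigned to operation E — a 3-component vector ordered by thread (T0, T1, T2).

VC(B, invoked at 2): no causal predecessors; +1 on T1 → (0, 1, 0)
VC(A, invoked at 1): max of VC(B)=(0, 1, 0), then +1 on thread T2 → (0, 1, 1)
VC(C, invoked at 5): max of VC(B)=(0, 1, 0), then +1 on thread T1 → (0, 2, 0)
VC(F, invoked at 9): max of VC(A)=(0, 1, 1), then +1 on thread T2 → (0, 1, 2)
VC(D, invoked at 7): max of VC(C)=(0, 2, 0), then +1 on thread T1 → (0, 3, 0)
VC(E, invoked at 8): max of VC(F)=(0, 1, 2), then +1 on thread T0 → (1, 1, 2)
VC(G, invoked at 11): max of VC(E)=(1, 1, 2), then +1 on thread T0 → (2, 1, 2)
target: VC(E) = (1, 1, 2)

(1, 1, 2)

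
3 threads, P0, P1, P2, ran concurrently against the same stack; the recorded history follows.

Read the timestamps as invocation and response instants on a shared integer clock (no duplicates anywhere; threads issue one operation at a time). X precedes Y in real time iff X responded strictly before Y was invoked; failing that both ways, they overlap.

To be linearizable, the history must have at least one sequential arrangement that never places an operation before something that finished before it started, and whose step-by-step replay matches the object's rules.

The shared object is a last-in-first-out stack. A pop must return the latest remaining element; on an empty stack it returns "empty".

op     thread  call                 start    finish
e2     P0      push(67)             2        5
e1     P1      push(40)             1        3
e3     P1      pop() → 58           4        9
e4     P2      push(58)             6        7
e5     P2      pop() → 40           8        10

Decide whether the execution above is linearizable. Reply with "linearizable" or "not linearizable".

linearizable

a witness: e2, e1, e4, e3, e5
step 1: e2 push(67) — stack <67>
step 2: e1 push(40) — stack <67,40>
step 3: e4 push(58) — stack <67,40,58>
step 4: e3 pop() → 58 — stack <67,40>
step 5: e5 pop() → 40 — stack <67>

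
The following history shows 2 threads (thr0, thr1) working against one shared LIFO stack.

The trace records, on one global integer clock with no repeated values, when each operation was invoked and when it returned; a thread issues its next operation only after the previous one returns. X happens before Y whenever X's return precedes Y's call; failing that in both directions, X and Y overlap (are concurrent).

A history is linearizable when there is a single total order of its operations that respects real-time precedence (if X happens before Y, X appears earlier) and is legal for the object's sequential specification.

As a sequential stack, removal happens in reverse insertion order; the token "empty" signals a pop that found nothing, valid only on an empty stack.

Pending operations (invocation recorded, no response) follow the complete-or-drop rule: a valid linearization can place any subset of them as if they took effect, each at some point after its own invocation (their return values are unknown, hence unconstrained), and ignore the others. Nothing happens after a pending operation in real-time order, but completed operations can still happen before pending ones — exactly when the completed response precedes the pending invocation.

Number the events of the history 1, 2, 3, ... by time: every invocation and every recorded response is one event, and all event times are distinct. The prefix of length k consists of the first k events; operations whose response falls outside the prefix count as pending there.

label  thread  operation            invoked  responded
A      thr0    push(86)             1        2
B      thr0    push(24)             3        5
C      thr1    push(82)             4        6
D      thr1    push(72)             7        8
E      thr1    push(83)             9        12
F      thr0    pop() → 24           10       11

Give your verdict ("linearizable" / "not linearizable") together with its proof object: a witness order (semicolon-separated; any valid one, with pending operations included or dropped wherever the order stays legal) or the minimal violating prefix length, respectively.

events 1..10 are fine; event 11 — the response of F at time 11 — makes the prefix non-linearizable
all 2 real-time-respecting orders fail — 5 completed LIFO stack operations, no legal replay
include/drop combinations of the 1 pending operation (E) were all tried; none helps
sample order A, B, C, D, F (pending dropped) stalls at step 5 — F pop() → 24 has no legal effect
sample order A, C, B, D, F (pending dropped) stalls at step 5 — F pop() → 24 has no legal effect

not linearizable — minimal violating prefix: 11 events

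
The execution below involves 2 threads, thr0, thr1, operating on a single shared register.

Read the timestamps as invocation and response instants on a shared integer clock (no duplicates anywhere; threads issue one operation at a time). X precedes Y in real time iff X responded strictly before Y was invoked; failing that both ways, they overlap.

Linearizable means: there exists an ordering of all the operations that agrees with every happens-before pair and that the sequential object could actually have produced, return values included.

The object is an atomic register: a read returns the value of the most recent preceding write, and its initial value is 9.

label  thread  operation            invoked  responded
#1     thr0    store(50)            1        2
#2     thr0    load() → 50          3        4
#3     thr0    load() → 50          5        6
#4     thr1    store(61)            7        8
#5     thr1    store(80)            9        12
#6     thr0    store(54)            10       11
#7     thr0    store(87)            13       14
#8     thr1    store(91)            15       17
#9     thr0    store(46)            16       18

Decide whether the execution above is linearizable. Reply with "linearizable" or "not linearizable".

a witness: #1, #2, #3, #4, #5, #6, #7, #8, #9
after step 1 (#1 store(50)): value 50
after step 2 (#2 load() → 50): value 50
after step 3 (#3 load() → 50): value 50
after step 4 (#4 store(61)): value 61
after step 5 (#5 store(80)): value 80
after step 6 (#6 store(54)): value 54
after step 7 (#7 store(87)): value 87
after step 8 (#8 store(91)): value 91
after step 9 (#9 store(46)): value 46

linearizable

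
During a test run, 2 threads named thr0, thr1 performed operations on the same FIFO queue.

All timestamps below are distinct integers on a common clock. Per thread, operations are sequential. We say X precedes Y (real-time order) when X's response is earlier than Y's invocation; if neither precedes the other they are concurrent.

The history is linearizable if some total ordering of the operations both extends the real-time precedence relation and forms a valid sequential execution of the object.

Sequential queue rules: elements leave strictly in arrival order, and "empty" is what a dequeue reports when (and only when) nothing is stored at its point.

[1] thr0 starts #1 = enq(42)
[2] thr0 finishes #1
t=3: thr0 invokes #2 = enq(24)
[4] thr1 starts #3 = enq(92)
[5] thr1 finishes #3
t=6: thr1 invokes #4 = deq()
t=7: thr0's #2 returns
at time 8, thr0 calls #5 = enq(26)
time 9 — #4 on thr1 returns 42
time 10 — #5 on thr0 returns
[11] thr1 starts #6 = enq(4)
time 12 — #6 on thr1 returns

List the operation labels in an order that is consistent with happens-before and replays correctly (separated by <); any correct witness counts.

step 1: #1 enq(42) — queue <42>
step 2: #2 enq(24) — queue <42,24>
step 3: #3 enq(92) — queue <42,24,92>
step 4: #4 deq() → 42 — queue <24,92>
step 5: #5 enq(26) — queue <24,92,26>
step 6: #6 enq(4) — queue <24,92,26,4>

#1 < #2 < #3 < #4 < #5 < #6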